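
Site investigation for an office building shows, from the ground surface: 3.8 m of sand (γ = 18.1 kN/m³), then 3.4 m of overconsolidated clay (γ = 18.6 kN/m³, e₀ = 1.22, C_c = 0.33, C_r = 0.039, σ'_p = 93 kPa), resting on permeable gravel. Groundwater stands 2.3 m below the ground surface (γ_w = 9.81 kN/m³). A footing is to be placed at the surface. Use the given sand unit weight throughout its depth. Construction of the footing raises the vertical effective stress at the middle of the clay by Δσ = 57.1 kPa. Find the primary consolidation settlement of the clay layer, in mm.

Mid-depth of clay below the ground surface: z = 3.8 + 3.4/2 = 5.5 m.
Total vertical stress at mid-clay: σ_v = 18.1×3.8 + 18.6×1.7 = 100.4 kPa.
Pore pressure: u = 9.81×(5.5 − 2.3) = 31.392 kPa.
Initial effective stress: σ'_0 = σ_v − u = 100.4 − 31.392 = 69.008 kPa.
Final effective stress: σ'_f = 69.008 + 57.1 = 126.11 kPa.
σ'_f = 126.11 > σ'_p = 93 kPa, so the stress path crosses the preconsolidation pressure — recompression up to σ'_p, then virgin compression beyond:
S_c = H/(1+e₀)·[C_r·log₁₀(σ'_p/σ'_0) + C_c·log₁₀(σ'_f/σ'_p)]
    = 3.4/2.22 × [0.039×log₁₀(93/69.008) + 0.33×log₁₀(126.11/93)]
    = 1.5315 × [0.0050538 + 0.043648] = 0.07459 m

S_c ≈ 74.6 mm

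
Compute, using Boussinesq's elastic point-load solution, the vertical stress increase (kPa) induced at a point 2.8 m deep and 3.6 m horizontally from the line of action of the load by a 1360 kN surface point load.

Boussinesq vertical stress below a point load on an elastic half-space:
Δσ_z = 3P/(2πz²) · [1 + (r/z)²]^(−5/2)
r/z = 3.6/2.8 = 1.2857; [1+(r/z)²]^(−5/2) = 0.087223.
Δσ_z = 3×1360/(2π×2.8²) × 0.087223 = 82.826 × 0.087223 = 7.224 kPa

Δσ_z ≈ 7.22 kPa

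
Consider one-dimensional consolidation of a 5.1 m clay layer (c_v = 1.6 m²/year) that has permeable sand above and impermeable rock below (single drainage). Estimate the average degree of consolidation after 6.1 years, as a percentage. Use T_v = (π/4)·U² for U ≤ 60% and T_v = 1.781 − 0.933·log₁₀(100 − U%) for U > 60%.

U ≈ 67.9 %

Drainage path length: H_d = H = 5.1 m (single drainage).
T_v = c_v·t/H_d² = 1.6×6.1/5.1² = 0.37524.
T_v = 0.37524 corresponds to the U > 60% branch:
U = 1 − 10^((1.781 − T_v)/0.933)/100 = 0.6788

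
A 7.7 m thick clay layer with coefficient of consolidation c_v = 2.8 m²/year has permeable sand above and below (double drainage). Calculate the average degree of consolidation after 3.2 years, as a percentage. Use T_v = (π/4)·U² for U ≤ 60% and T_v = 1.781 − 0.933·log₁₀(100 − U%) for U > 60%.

Drainage path length: H_d = H/2 = 3.85 m (double drainage).
T_v = c_v·t/H_d² = 2.8×3.2/3.85² = 0.60449.
T_v = 0.60449 corresponds to the U > 60% branch:
U = 1 − 10^((1.781 − T_v)/0.933)/100 = 0.8176

U ≈ 81.8 %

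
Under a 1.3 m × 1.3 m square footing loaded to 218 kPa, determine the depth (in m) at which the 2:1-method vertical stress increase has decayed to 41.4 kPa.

z ≈ 1.68 m

2:1 spreading — at depth z the loaded area has grown by z in each plan dimension:
qB²/(B+z)² = Δσ_z ⇒ z = B(√(q/Δσ_z) − 1) = 1.3×(√(218/41.4) − 1) = 1.683 m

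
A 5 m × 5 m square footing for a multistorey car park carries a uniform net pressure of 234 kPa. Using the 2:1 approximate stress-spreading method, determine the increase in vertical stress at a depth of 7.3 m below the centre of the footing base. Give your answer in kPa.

Δσ_z ≈ 38.7 kPa

By the 2:1 method the load spreads at 1 horizontal : 2 vertical, so at depth z the loaded area has grown by z in each plan dimension:
Δσ = qBL/((B+z)(L+z)) = 234×5×5/((5+7.3)(5+7.3)) = 38.667 kPa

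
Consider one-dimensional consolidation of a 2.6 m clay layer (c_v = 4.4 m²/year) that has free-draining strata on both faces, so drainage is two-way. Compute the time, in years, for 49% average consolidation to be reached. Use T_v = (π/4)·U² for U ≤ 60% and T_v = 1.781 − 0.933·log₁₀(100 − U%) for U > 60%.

Drainage path length: H_d = H/2 = 1.3 m (double drainage).
U ≤ 60%: T_v = (π/4)·U² = (π/4)×0.49² = 0.18857.
t = T_v·H_d²/c_v = 0.18857×1.3²/4.4 = 0.07243 years.

t ≈ 0.0724 years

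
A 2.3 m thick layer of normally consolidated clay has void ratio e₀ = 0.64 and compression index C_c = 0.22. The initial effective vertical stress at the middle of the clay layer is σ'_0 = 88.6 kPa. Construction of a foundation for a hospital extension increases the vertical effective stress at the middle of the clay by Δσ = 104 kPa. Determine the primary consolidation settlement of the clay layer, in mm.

S_c ≈ 104 mm

Final effective stress: σ'_f = σ'_0 + Δσ = 88.6 + 104 = 192.6 kPa.
Normally consolidated clay, so the full stress increment lies on the virgin compression line:
S_c = C_c·H/(1+e₀)·log₁₀(σ'_f/σ'_0) = 0.22×2.3/(1+0.64)×log₁₀(192.6/88.6)
    = 0.30854 × 0.33722 = 0.104 m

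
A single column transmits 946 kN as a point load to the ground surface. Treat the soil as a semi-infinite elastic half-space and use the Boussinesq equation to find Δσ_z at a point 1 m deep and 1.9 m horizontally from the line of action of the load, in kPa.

Δσ_z ≈ 9.9 kPa

Boussinesq vertical stress below a point load on an elastic half-space:
Δσ_z = 3P/(2πz²) · [1 + (r/z)²]^(−5/2)
r/z = 1.9/1 = 1.9; [1+(r/z)²]^(−5/2) = 0.021915.
Δσ_z = 3×946/(2π×1²) × 0.021915 = 451.68 × 0.021915 = 9.899 kPa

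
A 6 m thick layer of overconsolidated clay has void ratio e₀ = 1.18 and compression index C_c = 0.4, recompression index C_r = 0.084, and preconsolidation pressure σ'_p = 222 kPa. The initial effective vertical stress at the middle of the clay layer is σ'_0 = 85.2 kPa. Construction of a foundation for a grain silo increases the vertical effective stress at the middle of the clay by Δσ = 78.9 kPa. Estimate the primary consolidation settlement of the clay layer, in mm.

Final effective stress: σ'_f = 85.2 + 78.9 = 164.1 kPa.
σ'_f = 164.1 ≤ σ'_p = 222 kPa, so the clay remains overconsolidated and only the recompression index applies:
S_c = C_r·H/(1+e₀)·log₁₀(σ'_f/σ'_0) = 0.084×6/2.18×log₁₀(164.1/85.2)
    = 0.23119 × 0.28467 = 0.06581 m

S_c ≈ 65.8 mm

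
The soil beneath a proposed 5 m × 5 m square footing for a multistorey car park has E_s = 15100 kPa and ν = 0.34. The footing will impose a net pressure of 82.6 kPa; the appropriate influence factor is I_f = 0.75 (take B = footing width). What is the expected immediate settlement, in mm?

S_e ≈ 18.1 mm

Immediate (elastic) settlement: S_e = q·B·(1−ν²)/E_s · I_f.
S_e = 82.6 × 5 × (1 − 0.34²) / 15100 × 0.75
    = 82.6 × 5 × 0.8844 / 15100 × 0.75
    = 0.01814 m = 18.14 mm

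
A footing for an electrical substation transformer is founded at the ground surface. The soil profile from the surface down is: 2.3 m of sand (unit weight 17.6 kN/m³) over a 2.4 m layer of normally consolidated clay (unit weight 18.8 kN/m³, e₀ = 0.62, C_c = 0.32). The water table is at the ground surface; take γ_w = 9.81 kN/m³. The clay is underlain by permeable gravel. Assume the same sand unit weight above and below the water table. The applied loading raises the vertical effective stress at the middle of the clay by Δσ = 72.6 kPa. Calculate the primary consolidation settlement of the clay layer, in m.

Mid-depth of clay below the ground surface: z = 2.3 + 2.4/2 = 3.5 m.
Total vertical stress at mid-clay: σ_v = 17.6×2.3 + 18.8×1.2 = 63.04 kPa.
Pore pressure: u = 9.81×(3.5 − 0) = 34.335 kPa.
Initial effective stress: σ'_0 = σ_v − u = 63.04 − 34.335 = 28.705 kPa.
Final effective stress: σ'_f = σ'_0 + Δσ = 28.705 + 72.6 = 101.3 kPa.
Normally consolidated clay, so the full stress increment lies on the virgin compression line:
S_c = C_c·H/(1+e₀)·log₁₀(σ'_f/σ'_0) = 0.32×2.4/(1+0.62)×log₁₀(101.3/28.705)
    = 0.47407 × 0.54765 = 0.2596 m

S_c ≈ 0.26 m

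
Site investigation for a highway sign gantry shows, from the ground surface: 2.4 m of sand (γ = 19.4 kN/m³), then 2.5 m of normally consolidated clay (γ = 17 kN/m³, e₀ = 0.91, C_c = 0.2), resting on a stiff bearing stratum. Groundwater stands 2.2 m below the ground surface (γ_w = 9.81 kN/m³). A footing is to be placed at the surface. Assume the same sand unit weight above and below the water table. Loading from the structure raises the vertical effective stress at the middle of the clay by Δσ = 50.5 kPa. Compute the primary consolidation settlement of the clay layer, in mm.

S_c ≈ 75.5 mm

Mid-depth of clay below the ground surface: z = 2.4 + 2.5/2 = 3.65 m.
Total vertical stress at mid-clay: σ_v = 19.4×2.4 + 17×1.25 = 67.81 kPa.
Pore pressure: u = 9.81×(3.65 − 2.2) = 14.225 kPa.
Initial effective stress: σ'_0 = σ_v − u = 67.81 − 14.225 = 53.585 kPa.
Final effective stress: σ'_f = σ'_0 + Δσ = 53.585 + 50.5 = 104.09 kPa.
Normally consolidated clay, so the full stress increment lies on the virgin compression line:
S_c = C_c·H/(1+e₀)·log₁₀(σ'_f/σ'_0) = 0.2×2.5/(1+0.91)×log₁₀(104.09/53.585)
    = 0.26178 × 0.28837 = 0.07549 m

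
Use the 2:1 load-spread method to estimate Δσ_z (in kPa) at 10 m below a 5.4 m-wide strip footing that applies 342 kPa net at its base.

Δσ_z ≈ 120 kPa

By the 2:1 method the load spreads at 1 horizontal : 2 vertical, so at depth z the loaded area has grown by z in each plan dimension:
Δσ = qB/(B+z) = 342×5.4/(5.4+10) = 119.92 kPa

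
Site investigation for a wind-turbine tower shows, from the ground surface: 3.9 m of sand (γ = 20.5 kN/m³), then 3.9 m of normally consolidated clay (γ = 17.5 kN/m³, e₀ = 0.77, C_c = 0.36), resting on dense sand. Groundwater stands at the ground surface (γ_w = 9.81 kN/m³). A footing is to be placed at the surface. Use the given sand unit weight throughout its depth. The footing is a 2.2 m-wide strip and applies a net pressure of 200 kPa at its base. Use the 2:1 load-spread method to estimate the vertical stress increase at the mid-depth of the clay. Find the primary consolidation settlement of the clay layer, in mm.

S_c ≈ 233 mm

Mid-depth of clay below the ground surface: z = 3.9 + 3.9/2 = 5.85 m.
Total vertical stress at mid-clay: σ_v = 20.5×3.9 + 17.5×1.95 = 114.08 kPa.
Pore pressure: u = 9.81×(5.85 − 0) = 57.389 kPa.
Initial effective stress: σ'_0 = σ_v − u = 114.08 − 57.389 = 56.691 kPa.
Stress increase at mid-clay by the 2:1 spreading method:
Δσ = qB/(B+z) = 200×2.2/(2.2+5.85) = 54.658 kPa
Final effective stress: σ'_f = σ'_0 + Δσ = 56.691 + 54.658 = 111.35 kPa.
Normally consolidated clay, so the full stress increment lies on the virgin compression line:
S_c = C_c·H/(1+e₀)·log₁₀(σ'_f/σ'_0) = 0.36×3.9/(1+0.77)×log₁₀(111.35/56.691)
    = 0.79322 × 0.29318 = 0.2326 m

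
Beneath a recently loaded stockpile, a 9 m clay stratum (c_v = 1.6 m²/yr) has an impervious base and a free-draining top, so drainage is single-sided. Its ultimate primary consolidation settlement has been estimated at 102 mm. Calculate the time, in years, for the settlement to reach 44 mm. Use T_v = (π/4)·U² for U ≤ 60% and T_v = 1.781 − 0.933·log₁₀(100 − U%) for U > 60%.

Drainage path length: H_d = H = 9 m (single drainage).
U = S(t)/S_ult = 44/102 = 0.4314.
U ≤ 60%: T_v = (π/4)·U² = (π/4)×0.43137² = 0.14615.
t = T_v·H_d²/c_v = 0.14615×9²/1.6 = 7.399 years.

t ≈ 7.4 years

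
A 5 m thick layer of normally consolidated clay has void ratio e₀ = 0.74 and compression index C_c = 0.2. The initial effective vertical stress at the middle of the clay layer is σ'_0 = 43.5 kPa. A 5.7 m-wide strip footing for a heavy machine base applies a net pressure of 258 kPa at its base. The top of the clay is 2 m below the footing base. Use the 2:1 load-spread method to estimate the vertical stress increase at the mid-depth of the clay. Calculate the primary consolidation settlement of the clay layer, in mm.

Mid-depth of clay below the footing base: z = 2 + 5/2 = 4.5 m.
Stress increase at mid-clay by the 2:1 spreading method:
Δσ = qB/(B+z) = 258×5.7/(5.7+4.5) = 144.18 kPa
Final effective stress: σ'_f = σ'_0 + Δσ = 43.5 + 144.18 = 187.68 kPa.
Normally consolidated clay, so the full stress increment lies on the virgin compression line:
S_c = C_c·H/(1+e₀)·log₁₀(σ'_f/σ'_0) = 0.2×5/(1+0.74)×log₁₀(187.68/43.5)
    = 0.57471 × 0.63493 = 0.3649 m

S_c ≈ 365 mm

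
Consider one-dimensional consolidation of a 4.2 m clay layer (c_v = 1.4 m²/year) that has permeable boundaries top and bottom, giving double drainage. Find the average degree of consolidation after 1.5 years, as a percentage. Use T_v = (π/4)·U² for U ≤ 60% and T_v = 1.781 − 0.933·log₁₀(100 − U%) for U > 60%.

Drainage path length: H_d = H/2 = 2.1 m (double drainage).
T_v = c_v·t/H_d² = 1.4×1.5/2.1² = 0.47619.
T_v = 0.47619 corresponds to the U > 60% branch:
U = 1 − 10^((1.781 − T_v)/0.933)/100 = 0.7497

U ≈ 75 %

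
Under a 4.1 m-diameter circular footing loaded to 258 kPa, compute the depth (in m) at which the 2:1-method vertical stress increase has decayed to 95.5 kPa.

2:1 spreading — at depth z the loaded area has grown by z in each plan dimension:
qD²/(D+z)² = Δσ_z ⇒ z = D(√(q/Δσ_z) − 1) = 4.1×(√(258/95.5) − 1) = 2.639 m

z ≈ 2.64 m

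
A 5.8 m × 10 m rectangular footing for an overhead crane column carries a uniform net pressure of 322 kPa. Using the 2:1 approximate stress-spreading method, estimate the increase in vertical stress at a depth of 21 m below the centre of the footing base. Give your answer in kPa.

By the 2:1 method the load spreads at 1 horizontal : 2 vertical, so at depth z the loaded area has grown by z in each plan dimension:
Δσ = qBL/((B+z)(L+z)) = 322×5.8×10/((5.8+21)(10+21)) = 22.48 kPa

Δσ_z ≈ 22.5 kPa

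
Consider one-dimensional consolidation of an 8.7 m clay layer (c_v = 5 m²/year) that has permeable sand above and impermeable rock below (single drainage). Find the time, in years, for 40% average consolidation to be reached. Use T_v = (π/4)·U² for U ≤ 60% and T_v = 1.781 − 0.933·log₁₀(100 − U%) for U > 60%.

Drainage path length: H_d = H = 8.7 m (single drainage).
U ≤ 60%: T_v = (π/4)·U² = (π/4)×0.4² = 0.12566.
t = T_v·H_d²/c_v = 0.12566×8.7²/5 = 1.902 years.

t ≈ 1.9 years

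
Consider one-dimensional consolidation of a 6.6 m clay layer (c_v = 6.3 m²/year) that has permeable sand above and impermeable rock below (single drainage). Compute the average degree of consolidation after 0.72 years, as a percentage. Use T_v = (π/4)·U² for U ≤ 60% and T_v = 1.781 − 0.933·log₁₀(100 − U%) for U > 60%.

U ≈ 36.4 %

Drainage path length: H_d = H = 6.6 m (single drainage).
T_v = c_v·t/H_d² = 6.3×0.72/6.6² = 0.10413.
T_v = 0.10413 corresponds to the U ≤ 60% branch:
U = √(4T_v/π) = 0.3641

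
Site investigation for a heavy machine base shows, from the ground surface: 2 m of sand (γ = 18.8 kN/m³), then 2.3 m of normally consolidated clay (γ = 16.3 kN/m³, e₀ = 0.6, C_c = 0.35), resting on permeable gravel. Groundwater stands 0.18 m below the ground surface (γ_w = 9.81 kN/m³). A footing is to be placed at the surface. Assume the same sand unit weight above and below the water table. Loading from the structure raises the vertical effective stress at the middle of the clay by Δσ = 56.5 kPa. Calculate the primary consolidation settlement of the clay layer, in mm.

S_c ≈ 246 mm

Mid-depth of clay below the ground surface: z = 2 + 2.3/2 = 3.15 m.
Total vertical stress at mid-clay: σ_v = 18.8×2 + 16.3×1.15 = 56.345 kPa.
Pore pressure: u = 9.81×(3.15 − 0.18) = 29.136 kPa.
Initial effective stress: σ'_0 = σ_v − u = 56.345 − 29.136 = 27.209 kPa.
Final effective stress: σ'_f = σ'_0 + Δσ = 27.209 + 56.5 = 83.709 kPa.
Normally consolidated clay, so the full stress increment lies on the virgin compression line:
S_c = C_c·H/(1+e₀)·log₁₀(σ'_f/σ'_0) = 0.35×2.3/(1+0.6)×log₁₀(83.709/27.209)
    = 0.50312 × 0.48806 = 0.2456 m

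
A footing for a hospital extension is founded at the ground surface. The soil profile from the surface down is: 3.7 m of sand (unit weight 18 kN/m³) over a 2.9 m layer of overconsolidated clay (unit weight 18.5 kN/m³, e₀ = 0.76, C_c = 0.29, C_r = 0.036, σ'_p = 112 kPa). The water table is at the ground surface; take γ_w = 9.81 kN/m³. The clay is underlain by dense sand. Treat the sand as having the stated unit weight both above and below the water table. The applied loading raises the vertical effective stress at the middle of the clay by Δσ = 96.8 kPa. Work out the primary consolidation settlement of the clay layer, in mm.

Mid-depth of clay below the ground surface: z = 3.7 + 2.9/2 = 5.15 m.
Total vertical stress at mid-clay: σ_v = 18×3.7 + 18.5×1.45 = 93.425 kPa.
Pore pressure: u = 9.81×(5.15 − 0) = 50.522 kPa.
Initial effective stress: σ'_0 = σ_v − u = 93.425 − 50.522 = 42.903 kPa.
Final effective stress: σ'_f = 42.903 + 96.8 = 139.7 kPa.
σ'_f = 139.7 > σ'_p = 112 kPa, so the stress path crosses the preconsolidation pressure — recompression up to σ'_p, then virgin compression beyond:
S_c = H/(1+e₀)·[C_r·log₁₀(σ'_p/σ'_0) + C_c·log₁₀(σ'_f/σ'_p)]
    = 2.9/1.76 × [0.036×log₁₀(112/42.903) + 0.29×log₁₀(139.7/112)]
    = 1.6477 × [0.015002 + 0.027834] = 0.07058 m

S_c ≈ 70.6 mm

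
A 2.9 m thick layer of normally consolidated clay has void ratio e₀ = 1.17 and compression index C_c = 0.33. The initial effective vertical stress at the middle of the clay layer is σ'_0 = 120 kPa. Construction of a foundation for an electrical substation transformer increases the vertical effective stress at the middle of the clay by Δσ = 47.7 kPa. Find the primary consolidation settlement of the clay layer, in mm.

S_c ≈ 64.1 mm

Final effective stress: σ'_f = σ'_0 + Δσ = 120 + 47.7 = 167.7 kPa.
Normally consolidated clay, so the full stress increment lies on the virgin compression line:
S_c = C_c·H/(1+e₀)·log₁₀(σ'_f/σ'_0) = 0.33×2.9/(1+1.17)×log₁₀(167.7/120)
    = 0.44101 × 0.14535 = 0.0641 m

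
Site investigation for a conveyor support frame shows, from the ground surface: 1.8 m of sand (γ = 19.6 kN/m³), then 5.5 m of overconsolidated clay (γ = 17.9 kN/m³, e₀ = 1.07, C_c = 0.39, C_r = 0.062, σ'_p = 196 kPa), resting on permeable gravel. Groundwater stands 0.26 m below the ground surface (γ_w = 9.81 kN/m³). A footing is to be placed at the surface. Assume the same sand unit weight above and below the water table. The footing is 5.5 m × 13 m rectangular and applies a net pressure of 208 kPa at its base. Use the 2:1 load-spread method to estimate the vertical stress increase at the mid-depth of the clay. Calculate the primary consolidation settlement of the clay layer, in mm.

S_c ≈ 78.3 mm

Mid-depth of clay below the ground surface: z = 1.8 + 5.5/2 = 4.55 m.
Total vertical stress at mid-clay: σ_v = 19.6×1.8 + 17.9×2.75 = 84.505 kPa.
Pore pressure: u = 9.81×(4.55 − 0.26) = 42.085 kPa.
Initial effective stress: σ'_0 = σ_v − u = 84.505 − 42.085 = 42.42 kPa.
Stress increase at mid-clay by the 2:1 spreading method:
Δσ = qBL/((B+z)(L+z)) = 208×5.5×13/((5.5+4.55)(13+4.55)) = 84.319 kPa
Final effective stress: σ'_f = 42.42 + 84.319 = 126.74 kPa.
σ'_f = 126.74 ≤ σ'_p = 196 kPa, so the clay remains overconsolidated and only the recompression index applies:
S_c = C_r·H/(1+e₀)·log₁₀(σ'_f/σ'_0) = 0.062×5.5/2.07×log₁₀(126.74/42.42)
    = 0.16473 × 0.47534 = 0.0783 m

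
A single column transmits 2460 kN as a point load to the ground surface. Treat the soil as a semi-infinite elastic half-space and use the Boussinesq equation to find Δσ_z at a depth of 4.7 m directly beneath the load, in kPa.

Δσ_z ≈ 53.2 kPa

Boussinesq vertical stress below a point load on an elastic half-space:
Δσ_z = 3P/(2πz²) · [1 + (r/z)²]^(−5/2)
r/z = 0/4.7 = 0; [1+(r/z)²]^(−5/2) = 1.
Δσ_z = 3×2460/(2π×4.7²) × 1 = 53.172 × 1 = 53.17 kPa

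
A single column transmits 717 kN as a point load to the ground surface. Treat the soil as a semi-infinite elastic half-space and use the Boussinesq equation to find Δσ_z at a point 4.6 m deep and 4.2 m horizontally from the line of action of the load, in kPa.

Δσ_z ≈ 3.55 kPa

Boussinesq vertical stress below a point load on an elastic half-space:
Δσ_z = 3P/(2πz²) · [1 + (r/z)²]^(−5/2)
r/z = 4.2/4.6 = 0.91304; [1+(r/z)²]^(−5/2) = 0.21964.
Δσ_z = 3×717/(2π×4.6²) × 0.21964 = 16.179 × 0.21964 = 3.554 kPa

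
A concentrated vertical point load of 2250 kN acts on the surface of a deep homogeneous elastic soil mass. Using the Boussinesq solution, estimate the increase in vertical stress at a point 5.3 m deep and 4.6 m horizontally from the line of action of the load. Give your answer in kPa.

Boussinesq vertical stress below a point load on an elastic half-space:
Δσ_z = 3P/(2πz²) · [1 + (r/z)²]^(−5/2)
r/z = 4.6/5.3 = 0.86792; [1+(r/z)²]^(−5/2) = 0.24568.
Δσ_z = 3×2250/(2π×5.3²) × 0.24568 = 38.245 × 0.24568 = 9.396 kPa

Δσ_z ≈ 9.4 kPa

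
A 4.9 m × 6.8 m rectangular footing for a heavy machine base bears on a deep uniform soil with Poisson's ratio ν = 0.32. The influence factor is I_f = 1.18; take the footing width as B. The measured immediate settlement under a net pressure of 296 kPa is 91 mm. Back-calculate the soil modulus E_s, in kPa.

E_s ≈ 16900 kPa

S_e = q·B·(1−ν²)/E_s · I_f  ⇒  E_s = q·B·(1−ν²)·I_f / S_e.
E_s = 296 × 4.9 × 0.8976 × 1.18 / 0.091 = 16880 kPa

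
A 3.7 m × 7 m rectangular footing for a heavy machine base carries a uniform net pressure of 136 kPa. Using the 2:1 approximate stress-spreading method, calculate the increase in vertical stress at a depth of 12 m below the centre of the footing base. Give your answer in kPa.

By the 2:1 method the load spreads at 1 horizontal : 2 vertical, so at depth z the loaded area has grown by z in each plan dimension:
Δσ = qBL/((B+z)(L+z)) = 136×3.7×7/((3.7+12)(7+12)) = 11.808 kPa

Δσ_z ≈ 11.8 kPa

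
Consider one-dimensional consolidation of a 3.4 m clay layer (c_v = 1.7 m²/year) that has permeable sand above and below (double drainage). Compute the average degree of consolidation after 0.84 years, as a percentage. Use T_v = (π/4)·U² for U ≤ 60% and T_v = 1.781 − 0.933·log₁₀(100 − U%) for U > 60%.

Drainage path length: H_d = H/2 = 1.7 m (double drainage).
T_v = c_v·t/H_d² = 1.7×0.84/1.7² = 0.49412.
T_v = 0.49412 corresponds to the U > 60% branch:
U = 1 − 10^((1.781 − T_v)/0.933)/100 = 0.7605

U ≈ 76.1 %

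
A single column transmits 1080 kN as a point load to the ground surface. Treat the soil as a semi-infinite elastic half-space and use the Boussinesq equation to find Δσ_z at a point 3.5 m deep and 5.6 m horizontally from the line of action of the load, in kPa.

Boussinesq vertical stress below a point load on an elastic half-space:
Δσ_z = 3P/(2πz²) · [1 + (r/z)²]^(−5/2)
r/z = 5.6/3.5 = 1.6; [1+(r/z)²]^(−5/2) = 0.041819.
Δσ_z = 3×1080/(2π×3.5²) × 0.041819 = 42.095 × 0.041819 = 1.76 kPa

Δσ_z ≈ 1.76 kPa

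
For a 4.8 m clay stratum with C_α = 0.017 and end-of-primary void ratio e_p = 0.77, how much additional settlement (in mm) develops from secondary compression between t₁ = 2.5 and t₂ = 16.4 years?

S_s ≈ 37.7 mm

Secondary compression: S_s = C_α·H/(1+e_p)·log₁₀(t₂/t₁)
S_s = 0.017×4.8/(1+0.77)×log₁₀(16.4/2.5)
    = 0.0461 × 0.8169 = 0.03766 m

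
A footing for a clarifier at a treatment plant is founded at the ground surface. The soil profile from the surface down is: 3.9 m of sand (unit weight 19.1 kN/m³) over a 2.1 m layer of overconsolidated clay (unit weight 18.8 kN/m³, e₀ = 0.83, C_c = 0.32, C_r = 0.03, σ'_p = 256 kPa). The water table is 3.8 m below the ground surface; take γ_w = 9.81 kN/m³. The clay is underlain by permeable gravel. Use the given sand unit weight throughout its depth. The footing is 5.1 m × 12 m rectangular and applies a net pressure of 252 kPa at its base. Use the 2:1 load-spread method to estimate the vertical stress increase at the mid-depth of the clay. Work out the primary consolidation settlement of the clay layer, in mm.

S_c ≈ 11 mm

Mid-depth of clay below the ground surface: z = 3.9 + 2.1/2 = 4.95 m.
Total vertical stress at mid-clay: σ_v = 19.1×3.9 + 18.8×1.05 = 94.23 kPa.
Pore pressure: u = 9.81×(4.95 − 3.8) = 11.281 kPa.
Initial effective stress: σ'_0 = σ_v − u = 94.23 − 11.281 = 82.949 kPa.
Stress increase at mid-clay by the 2:1 spreading method:
Δσ = qBL/((B+z)(L+z)) = 252×5.1×12/((5.1+4.95)(12+4.95)) = 90.535 kPa
Final effective stress: σ'_f = 82.949 + 90.535 = 173.48 kPa.
σ'_f = 173.48 ≤ σ'_p = 256 kPa, so the clay remains overconsolidated and only the recompression index applies:
S_c = C_r·H/(1+e₀)·log₁₀(σ'_f/σ'_0) = 0.03×2.1/1.83×log₁₀(173.48/82.949)
    = 0.034425 × 0.32044 = 0.01103 m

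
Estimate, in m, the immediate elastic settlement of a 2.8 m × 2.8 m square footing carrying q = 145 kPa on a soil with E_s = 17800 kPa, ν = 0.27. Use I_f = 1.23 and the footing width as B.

Immediate (elastic) settlement: S_e = q·B·(1−ν²)/E_s · I_f.
S_e = 145 × 2.8 × (1 − 0.27²) / 17800 × 1.23
    = 145 × 2.8 × 0.9271 / 17800 × 1.23
    = 0.02601 m

S_e ≈ 0.026 m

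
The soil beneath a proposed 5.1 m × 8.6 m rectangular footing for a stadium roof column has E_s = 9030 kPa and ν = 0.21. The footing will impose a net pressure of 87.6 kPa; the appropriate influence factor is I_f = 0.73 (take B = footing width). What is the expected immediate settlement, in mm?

S_e ≈ 34.5 mm

Immediate (elastic) settlement: S_e = q·B·(1−ν²)/E_s · I_f.
S_e = 87.6 × 5.1 × (1 − 0.21²) / 9030 × 0.73
    = 87.6 × 5.1 × 0.9559 / 9030 × 0.73
    = 0.03452 m = 34.52 mm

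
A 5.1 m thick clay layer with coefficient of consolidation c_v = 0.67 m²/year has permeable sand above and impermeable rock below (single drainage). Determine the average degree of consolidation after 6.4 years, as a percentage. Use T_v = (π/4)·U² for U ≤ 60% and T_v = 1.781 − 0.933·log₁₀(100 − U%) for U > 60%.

U ≈ 45.8 %

Drainage path length: H_d = H = 5.1 m (single drainage).
T_v = c_v·t/H_d² = 0.67×6.4/5.1² = 0.16486.
T_v = 0.16486 corresponds to the U ≤ 60% branch:
U = √(4T_v/π) = 0.4582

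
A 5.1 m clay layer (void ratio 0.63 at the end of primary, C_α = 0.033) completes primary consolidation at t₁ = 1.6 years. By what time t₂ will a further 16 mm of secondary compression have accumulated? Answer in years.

S_s = C_α·H/(1+e_p)·log₁₀(t₂/t₁) ⇒ log₁₀(t₂/t₁) = S_s·(1+e_p)/(C_α·H).
log₁₀(t₂/t₁) = 0.016 × (1+0.63) / (0.033×5.1) = 0.155
t₂ = t₁ × 10^0.155 = 1.6 × 1.429 = 2.286 years

t₂ ≈ 2.29 years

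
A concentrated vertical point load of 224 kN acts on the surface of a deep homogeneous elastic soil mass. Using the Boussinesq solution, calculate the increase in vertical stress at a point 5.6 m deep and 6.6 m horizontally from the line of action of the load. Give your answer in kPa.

Δσ_z ≈ 0.387 kPa

Boussinesq vertical stress below a point load on an elastic half-space:
Δσ_z = 3P/(2πz²) · [1 + (r/z)²]^(−5/2)
r/z = 6.6/5.6 = 1.1786; [1+(r/z)²]^(−5/2) = 0.11336.
Δσ_z = 3×224/(2π×5.6²) × 0.11336 = 3.4105 × 0.11336 = 0.3866 kPa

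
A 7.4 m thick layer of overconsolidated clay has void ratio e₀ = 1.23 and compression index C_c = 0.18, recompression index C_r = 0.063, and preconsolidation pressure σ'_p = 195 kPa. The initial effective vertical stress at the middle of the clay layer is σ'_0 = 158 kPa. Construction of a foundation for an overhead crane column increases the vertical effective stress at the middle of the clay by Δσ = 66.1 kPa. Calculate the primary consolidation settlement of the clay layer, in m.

Final effective stress: σ'_f = 158 + 66.1 = 224.1 kPa.
σ'_f = 224.1 > σ'_p = 195 kPa, so the stress path crosses the preconsolidation pressure — recompression up to σ'_p, then virgin compression beyond:
S_c = H/(1+e₀)·[C_r·log₁₀(σ'_p/σ'_0) + C_c·log₁₀(σ'_f/σ'_p)]
    = 7.4/2.23 × [0.063×log₁₀(195/158) + 0.18×log₁₀(224.1/195)]
    = 3.3184 × [0.0057568 + 0.010873] = 0.05518 m

S_c ≈ 0.0552 m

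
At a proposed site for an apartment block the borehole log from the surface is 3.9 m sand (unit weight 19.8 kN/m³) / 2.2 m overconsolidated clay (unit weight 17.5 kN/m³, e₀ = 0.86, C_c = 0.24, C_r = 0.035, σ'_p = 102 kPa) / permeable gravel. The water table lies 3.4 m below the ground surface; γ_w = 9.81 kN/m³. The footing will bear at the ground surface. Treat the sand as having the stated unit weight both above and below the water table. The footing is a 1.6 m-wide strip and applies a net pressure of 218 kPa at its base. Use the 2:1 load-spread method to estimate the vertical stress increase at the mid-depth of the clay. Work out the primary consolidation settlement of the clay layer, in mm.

Mid-depth of clay below the ground surface: z = 3.9 + 2.2/2 = 5 m.
Total vertical stress at mid-clay: σ_v = 19.8×3.9 + 17.5×1.1 = 96.47 kPa.
Pore pressure: u = 9.81×(5 − 3.4) = 15.696 kPa.
Initial effective stress: σ'_0 = σ_v − u = 96.47 − 15.696 = 80.774 kPa.
Stress increase at mid-clay by the 2:1 spreading method:
Δσ = qB/(B+z) = 218×1.6/(1.6+5) = 52.848 kPa
Final effective stress: σ'_f = 80.774 + 52.848 = 133.62 kPa.
σ'_f = 133.62 > σ'_p = 102 kPa, so the stress path crosses the preconsolidation pressure — recompression up to σ'_p, then virgin compression beyond:
S_c = H/(1+e₀)·[C_r·log₁₀(σ'_p/σ'_0) + C_c·log₁₀(σ'_f/σ'_p)]
    = 2.2/1.86 × [0.035×log₁₀(102/80.774) + 0.24×log₁₀(133.62/102)]
    = 1.1828 × [0.0035465 + 0.028145] = 0.03748 m

S_c ≈ 37.5 mm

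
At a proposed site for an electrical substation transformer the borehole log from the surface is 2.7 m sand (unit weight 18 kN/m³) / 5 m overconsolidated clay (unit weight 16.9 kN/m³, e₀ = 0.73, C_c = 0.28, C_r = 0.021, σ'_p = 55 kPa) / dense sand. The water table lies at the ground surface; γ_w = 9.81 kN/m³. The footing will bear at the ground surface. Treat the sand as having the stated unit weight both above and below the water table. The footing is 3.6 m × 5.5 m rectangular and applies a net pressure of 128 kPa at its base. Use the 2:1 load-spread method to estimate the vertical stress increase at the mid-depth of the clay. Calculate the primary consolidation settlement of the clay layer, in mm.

Mid-depth of clay below the ground surface: z = 2.7 + 5/2 = 5.2 m.
Total vertical stress at mid-clay: σ_v = 18×2.7 + 16.9×2.5 = 90.85 kPa.
Pore pressure: u = 9.81×(5.2 − 0) = 51.012 kPa.
Initial effective stress: σ'_0 = σ_v − u = 90.85 − 51.012 = 39.838 kPa.
Stress increase at mid-clay by the 2:1 spreading method:
Δσ = qBL/((B+z)(L+z)) = 128×3.6×5.5/((3.6+5.2)(5.5+5.2)) = 26.916 kPa
Final effective stress: σ'_f = 39.838 + 26.916 = 66.754 kPa.
σ'_f = 66.754 > σ'_p = 55 kPa, so the stress path crosses the preconsolidation pressure — recompression up to σ'_p, then virgin compression beyond:
S_c = H/(1+e₀)·[C_r·log₁₀(σ'_p/σ'_0) + C_c·log₁₀(σ'_f/σ'_p)]
    = 5/1.73 × [0.021×log₁₀(55/39.838) + 0.28×log₁₀(66.754/55)]
    = 2.8902 × [0.0029414 + 0.023552] = 0.07657 m

S_c ≈ 76.6 mm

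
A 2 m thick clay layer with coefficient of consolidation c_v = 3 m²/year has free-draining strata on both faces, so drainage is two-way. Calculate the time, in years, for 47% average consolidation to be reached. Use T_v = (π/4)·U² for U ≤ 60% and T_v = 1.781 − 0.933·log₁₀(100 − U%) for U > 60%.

t ≈ 0.0578 years

Drainage path length: H_d = H/2 = 1 m (double drainage).
U ≤ 60%: T_v = (π/4)·U² = (π/4)×0.47² = 0.17349.
t = T_v·H_d²/c_v = 0.17349×1²/3 = 0.05783 years.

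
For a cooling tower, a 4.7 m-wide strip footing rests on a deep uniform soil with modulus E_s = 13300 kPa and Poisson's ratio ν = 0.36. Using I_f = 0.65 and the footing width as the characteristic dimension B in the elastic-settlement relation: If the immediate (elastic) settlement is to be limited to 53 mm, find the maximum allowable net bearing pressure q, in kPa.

S_e = q·B·(1−ν²)/E_s · I_f  ⇒  q = S_e·E_s / (B·(1−ν²)·I_f).
q = 0.053 × 13300 / (4.7 × 0.8704 × 0.65) = 265.1 kPa

q ≈ 265 kPa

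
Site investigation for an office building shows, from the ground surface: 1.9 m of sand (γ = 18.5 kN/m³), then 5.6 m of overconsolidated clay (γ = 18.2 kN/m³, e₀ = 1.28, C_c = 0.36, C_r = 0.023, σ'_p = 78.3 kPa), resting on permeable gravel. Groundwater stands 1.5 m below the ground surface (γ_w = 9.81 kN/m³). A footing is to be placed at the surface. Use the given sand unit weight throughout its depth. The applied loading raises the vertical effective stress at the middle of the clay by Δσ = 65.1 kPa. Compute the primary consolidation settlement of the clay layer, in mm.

S_c ≈ 172 mm

Mid-depth of clay below the ground surface: z = 1.9 + 5.6/2 = 4.7 m.
Total vertical stress at mid-clay: σ_v = 18.5×1.9 + 18.2×2.8 = 86.11 kPa.
Pore pressure: u = 9.81×(4.7 − 1.5) = 31.392 kPa.
Initial effective stress: σ'_0 = σ_v − u = 86.11 − 31.392 = 54.718 kPa.
Final effective stress: σ'_f = 54.718 + 65.1 = 119.82 kPa.
σ'_f = 119.82 > σ'_p = 78.3 kPa, so the stress path crosses the preconsolidation pressure — recompression up to σ'_p, then virgin compression beyond:
S_c = H/(1+e₀)·[C_r·log₁₀(σ'_p/σ'_0) + C_c·log₁₀(σ'_f/σ'_p)]
    = 5.6/2.28 × [0.023×log₁₀(78.3/54.718) + 0.36×log₁₀(119.82/78.3)]
    = 2.4561 × [0.0035795 + 0.066516] = 0.1722 m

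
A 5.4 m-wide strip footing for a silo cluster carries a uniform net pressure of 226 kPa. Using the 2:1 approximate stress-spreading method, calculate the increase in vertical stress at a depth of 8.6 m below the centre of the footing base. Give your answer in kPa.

By the 2:1 method the load spreads at 1 horizontal : 2 vertical, so at depth z the loaded area has grown by z in each plan dimension:
Δσ = qB/(B+z) = 226×5.4/(5.4+8.6) = 87.171 kPa

Δσ_z ≈ 87.2 kPa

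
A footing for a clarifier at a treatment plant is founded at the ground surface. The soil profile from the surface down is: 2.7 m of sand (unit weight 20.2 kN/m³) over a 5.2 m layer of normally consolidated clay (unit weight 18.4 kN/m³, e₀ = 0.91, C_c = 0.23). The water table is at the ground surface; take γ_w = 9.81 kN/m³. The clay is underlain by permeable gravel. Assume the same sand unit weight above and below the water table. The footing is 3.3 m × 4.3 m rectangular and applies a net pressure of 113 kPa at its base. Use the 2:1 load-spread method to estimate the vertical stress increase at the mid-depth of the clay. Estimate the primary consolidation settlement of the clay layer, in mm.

S_c ≈ 88.7 mm

Mid-depth of clay below the ground surface: z = 2.7 + 5.2/2 = 5.3 m.
Total vertical stress at mid-clay: σ_v = 20.2×2.7 + 18.4×2.6 = 102.38 kPa.
Pore pressure: u = 9.81×(5.3 − 0) = 51.993 kPa.
Initial effective stress: σ'_0 = σ_v − u = 102.38 − 51.993 = 50.387 kPa.
Stress increase at mid-clay by the 2:1 spreading method:
Δσ = qBL/((B+z)(L+z)) = 113×3.3×4.3/((3.3+5.3)(4.3+5.3)) = 19.422 kPa
Final effective stress: σ'_f = σ'_0 + Δσ = 50.387 + 19.422 = 69.809 kPa.
Normally consolidated clay, so the full stress increment lies on the virgin compression line:
S_c = C_c·H/(1+e₀)·log₁₀(σ'_f/σ'_0) = 0.23×5.2/(1+0.91)×log₁₀(69.809/50.387)
    = 0.62618 × 0.14159 = 0.08866 m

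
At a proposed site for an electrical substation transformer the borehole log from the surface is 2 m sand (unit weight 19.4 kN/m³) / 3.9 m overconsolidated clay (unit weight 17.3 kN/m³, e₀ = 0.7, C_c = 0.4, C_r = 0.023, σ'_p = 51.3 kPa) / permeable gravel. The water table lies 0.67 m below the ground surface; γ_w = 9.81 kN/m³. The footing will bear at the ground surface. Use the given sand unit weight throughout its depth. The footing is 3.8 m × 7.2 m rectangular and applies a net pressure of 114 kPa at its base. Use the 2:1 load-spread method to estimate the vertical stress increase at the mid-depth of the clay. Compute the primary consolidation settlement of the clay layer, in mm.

Mid-depth of clay below the ground surface: z = 2 + 3.9/2 = 3.95 m.
Total vertical stress at mid-clay: σ_v = 19.4×2 + 17.3×1.95 = 72.535 kPa.
Pore pressure: u = 9.81×(3.95 − 0.67) = 32.177 kPa.
Initial effective stress: σ'_0 = σ_v − u = 72.535 − 32.177 = 40.358 kPa.
Stress increase at mid-clay by the 2:1 spreading method:
Δσ = qBL/((B+z)(L+z)) = 114×3.8×7.2/((3.8+3.95)(7.2+3.95)) = 36.095 kPa
Final effective stress: σ'_f = 40.358 + 36.095 = 76.453 kPa.
σ'_f = 76.453 > σ'_p = 51.3 kPa, so the stress path crosses the preconsolidation pressure — recompression up to σ'_p, then virgin compression beyond:
S_c = H/(1+e₀)·[C_r·log₁₀(σ'_p/σ'_0) + C_c·log₁₀(σ'_f/σ'_p)]
    = 3.9/1.7 × [0.023×log₁₀(51.3/40.358) + 0.4×log₁₀(76.453/51.3)]
    = 2.2941 × [0.0023963 + 0.069311] = 0.1645 m

S_c ≈ 165 mm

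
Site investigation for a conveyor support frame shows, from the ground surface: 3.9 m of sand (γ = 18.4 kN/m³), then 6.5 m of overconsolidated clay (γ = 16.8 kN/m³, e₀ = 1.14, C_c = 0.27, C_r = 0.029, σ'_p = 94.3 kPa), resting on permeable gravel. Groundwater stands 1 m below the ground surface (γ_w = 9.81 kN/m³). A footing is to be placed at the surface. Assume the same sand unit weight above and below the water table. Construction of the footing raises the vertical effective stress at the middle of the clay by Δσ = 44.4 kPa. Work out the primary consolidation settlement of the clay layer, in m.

Mid-depth of clay below the ground surface: z = 3.9 + 6.5/2 = 7.15 m.
Total vertical stress at mid-clay: σ_v = 18.4×3.9 + 16.8×3.25 = 126.36 kPa.
Pore pressure: u = 9.81×(7.15 − 1) = 60.332 kPa.
Initial effective stress: σ'_0 = σ_v − u = 126.36 − 60.332 = 66.028 kPa.
Final effective stress: σ'_f = 66.028 + 44.4 = 110.43 kPa.
σ'_f = 110.43 > σ'_p = 94.3 kPa, so the stress path crosses the preconsolidation pressure — recompression up to σ'_p, then virgin compression beyond:
S_c = H/(1+e₀)·[C_r·log₁₀(σ'_p/σ'_0) + C_c·log₁₀(σ'_f/σ'_p)]
    = 6.5/2.14 × [0.029×log₁₀(94.3/66.028) + 0.27×log₁₀(110.43/94.3)]
    = 3.0374 × [0.0044887 + 0.018515] = 0.06987 m

S_c ≈ 0.0699 m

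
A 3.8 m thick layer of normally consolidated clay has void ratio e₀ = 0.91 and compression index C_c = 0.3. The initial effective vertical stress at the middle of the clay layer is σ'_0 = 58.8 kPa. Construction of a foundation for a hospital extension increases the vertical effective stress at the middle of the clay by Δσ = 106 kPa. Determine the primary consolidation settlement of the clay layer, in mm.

S_c ≈ 267 mm

Final effective stress: σ'_f = σ'_0 + Δσ = 58.8 + 106 = 164.8 kPa.
Normally consolidated clay, so the full stress increment lies on the virgin compression line:
S_c = C_c·H/(1+e₀)·log₁₀(σ'_f/σ'_0) = 0.3×3.8/(1+0.91)×log₁₀(164.8/58.8)
    = 0.59686 × 0.44758 = 0.2671 m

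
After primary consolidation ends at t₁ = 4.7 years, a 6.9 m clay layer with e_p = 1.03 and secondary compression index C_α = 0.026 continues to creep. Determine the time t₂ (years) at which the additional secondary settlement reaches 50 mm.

S_s = C_α·H/(1+e_p)·log₁₀(t₂/t₁) ⇒ log₁₀(t₂/t₁) = S_s·(1+e_p)/(C_α·H).
log₁₀(t₂/t₁) = 0.05 × (1+1.03) / (0.026×6.9) = 0.5658
t₂ = t₁ × 10^0.5658 = 4.7 × 3.679 = 17.29 years

t₂ ≈ 17.3 years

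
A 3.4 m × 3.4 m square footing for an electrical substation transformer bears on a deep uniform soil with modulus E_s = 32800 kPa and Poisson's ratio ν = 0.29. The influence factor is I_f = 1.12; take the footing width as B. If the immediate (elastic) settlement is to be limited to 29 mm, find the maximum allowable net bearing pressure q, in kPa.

S_e = q·B·(1−ν²)/E_s · I_f  ⇒  q = S_e·E_s / (B·(1−ν²)·I_f).
q = 0.029 × 32800 / (3.4 × 0.9159 × 1.12) = 272.7 kPa

q ≈ 273 kPa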